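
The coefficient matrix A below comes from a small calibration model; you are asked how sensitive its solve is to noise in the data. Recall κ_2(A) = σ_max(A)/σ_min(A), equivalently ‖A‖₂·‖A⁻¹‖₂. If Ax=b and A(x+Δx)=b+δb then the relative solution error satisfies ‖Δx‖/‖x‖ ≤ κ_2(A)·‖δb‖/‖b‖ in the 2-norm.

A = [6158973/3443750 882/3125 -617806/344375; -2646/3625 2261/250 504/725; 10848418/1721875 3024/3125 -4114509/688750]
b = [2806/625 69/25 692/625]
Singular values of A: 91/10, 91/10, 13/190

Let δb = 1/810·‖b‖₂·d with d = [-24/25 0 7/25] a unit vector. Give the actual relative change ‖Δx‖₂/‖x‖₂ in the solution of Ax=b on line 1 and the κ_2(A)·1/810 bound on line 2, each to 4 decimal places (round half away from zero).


σ_max = 91/10, σ_min = 13/190
condition number: (91/10) ÷ (13/190) = 133.0000
bound on ‖Δx‖/‖x‖: κ·ε = 133.0000·1/810 = 0.1642
solve Ax = b  →  x = [-40.1592 0.3297 -42.4858]
2-norm of b is 5.3852; of x, 58.4629
δb = ε·‖b‖·d = [-0.0064 0.0000 0.0019]; solving A·Δx = δb gives ‖Δx‖ = 0.0972
relative error = 0.0017
tightness: 0.0017 against a bound of 0.1642 (unrounded ratio ≈ 0.0101)

0.0017
0.1642


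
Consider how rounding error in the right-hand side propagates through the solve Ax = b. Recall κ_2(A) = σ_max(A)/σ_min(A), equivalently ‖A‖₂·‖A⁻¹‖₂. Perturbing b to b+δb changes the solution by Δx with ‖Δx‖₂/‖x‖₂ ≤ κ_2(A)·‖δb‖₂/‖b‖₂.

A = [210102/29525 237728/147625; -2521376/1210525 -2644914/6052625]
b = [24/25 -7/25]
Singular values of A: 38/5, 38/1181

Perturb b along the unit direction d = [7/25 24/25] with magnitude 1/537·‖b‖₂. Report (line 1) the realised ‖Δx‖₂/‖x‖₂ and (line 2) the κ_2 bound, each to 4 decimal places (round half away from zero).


0.4399
0.4399

from the listed singular values, σ₁ = 38/5, σ_n = 38/1181
κ_2(A) = (38/5) / (38/1181) = 236.2000
κ_2(A)·‖δb‖/‖b‖ = 0.4399
solve Ax = b  →  x = [0.1284 0.0289]
‖b‖₂ = 1.0000 and ‖x‖₂ = 0.1316
with δb = [0.0005 0.0018], A·Δx = δb → ‖Δx‖ = 0.0579
realised ‖Δx‖/‖x‖ = 0.4399
realised/bound = 1 exactly: the bound is attained for this b and d


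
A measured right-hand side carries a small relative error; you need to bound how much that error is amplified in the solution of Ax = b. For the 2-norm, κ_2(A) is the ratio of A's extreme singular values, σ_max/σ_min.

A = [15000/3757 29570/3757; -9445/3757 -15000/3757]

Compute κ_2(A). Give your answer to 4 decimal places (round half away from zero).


26.0000

form AᵀA = [1087225/48841 2025000/48841; 2025000/48841 3804100/48841] with trace 16925/169 and determinant 2500/169
char-poly roots: 100 and 25/169
κ = σ_max/σ_min = 10/(5/13) = 26.0000


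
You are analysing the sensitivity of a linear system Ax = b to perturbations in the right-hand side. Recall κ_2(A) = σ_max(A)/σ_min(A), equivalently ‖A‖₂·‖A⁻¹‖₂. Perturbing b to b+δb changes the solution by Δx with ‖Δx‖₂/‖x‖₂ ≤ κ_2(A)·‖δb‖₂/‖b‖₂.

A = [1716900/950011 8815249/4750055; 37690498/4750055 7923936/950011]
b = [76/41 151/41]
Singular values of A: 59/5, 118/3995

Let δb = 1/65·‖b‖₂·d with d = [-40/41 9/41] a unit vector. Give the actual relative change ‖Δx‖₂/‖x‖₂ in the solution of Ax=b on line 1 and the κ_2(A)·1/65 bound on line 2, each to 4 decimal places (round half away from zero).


0.0634
6.1462

from the listed singular values, σ₁ = 59/5, σ_n = 118/3995
κ = σ_max/σ_min = (59/5)/(118/3995) = 399.5000
worst-case relative error ≤ 399.5000 × 1/65 = 6.1462
solve Ax = b  →  x = [24.7501 -23.1034]
2-norm of b is 4.1231; of x, 33.8576
Δx = A⁻¹·δb where δb = 1/65·4.1231·d; ‖Δx‖ = 2.1476
dividing the unrounded norms, ‖Δx‖/‖x‖ = 0.0634
so the bound overstates the realised error by a factor of ≈ 96.8978 (computed from the unrounded values)


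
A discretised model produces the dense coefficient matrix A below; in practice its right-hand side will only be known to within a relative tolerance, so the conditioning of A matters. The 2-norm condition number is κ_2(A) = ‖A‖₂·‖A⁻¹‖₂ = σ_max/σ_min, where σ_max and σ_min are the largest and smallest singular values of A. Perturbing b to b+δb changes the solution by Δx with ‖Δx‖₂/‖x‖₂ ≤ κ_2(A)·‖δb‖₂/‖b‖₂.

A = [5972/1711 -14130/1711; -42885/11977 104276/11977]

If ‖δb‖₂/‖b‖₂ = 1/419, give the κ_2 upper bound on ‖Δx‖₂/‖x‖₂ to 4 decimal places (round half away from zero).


M = AᵀA = [4264801/170569 -10233900/170569; -10233900/170569 24562036/170569]. tr(M)=28826837/170569, det(M)=114244/170569
solving λ² − 28826837/170569·λ + 114244/170569 = 0 gives λ = 169, 676/170569
κ_2(A) = √(λ_max/λ_min) = √(169 / (676/170569)) = 206.5000
worst-case relative error ≤ 206.5000 × 1/419 = 0.4928

0.4928


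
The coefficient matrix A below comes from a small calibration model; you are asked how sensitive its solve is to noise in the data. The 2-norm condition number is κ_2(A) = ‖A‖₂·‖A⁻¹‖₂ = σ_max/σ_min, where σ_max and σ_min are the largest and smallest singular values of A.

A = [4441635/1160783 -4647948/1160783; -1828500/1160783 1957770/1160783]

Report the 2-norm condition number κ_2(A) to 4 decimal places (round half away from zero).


AᵀA = [136517951025/7972882681 -143338881420/7972882681; -143338881420/7972882681 150510556116/7972882681]; tr = 341294301/9480241, det = 202500/9480241
λ_max, λ_min = (341294301/9480241 ± √116474120899868601/89874969418081)/2 = 36, 5625/9480241
κ_2(A) = √(λ_max/λ_min) = √(36 / (5625/9480241)) = 246.3200

246.3200


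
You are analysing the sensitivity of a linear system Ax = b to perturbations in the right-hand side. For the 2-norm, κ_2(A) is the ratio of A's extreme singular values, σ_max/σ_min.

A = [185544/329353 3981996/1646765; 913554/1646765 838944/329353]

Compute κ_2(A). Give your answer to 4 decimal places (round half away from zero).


138.5000

AᵀA = [2015749476/3224536225 357968160/128981449; 357968160/128981449 39776418576/3224536225]; tr = 24861492/1918225, det = 419904/47955625
eigenvalues of AᵀA: λ = (tr ± √(tr²−4·det))/2 = 324/25, 1296/1918225
so κ_2 = √((324/25) / (1296/1918225)) = 138.5000


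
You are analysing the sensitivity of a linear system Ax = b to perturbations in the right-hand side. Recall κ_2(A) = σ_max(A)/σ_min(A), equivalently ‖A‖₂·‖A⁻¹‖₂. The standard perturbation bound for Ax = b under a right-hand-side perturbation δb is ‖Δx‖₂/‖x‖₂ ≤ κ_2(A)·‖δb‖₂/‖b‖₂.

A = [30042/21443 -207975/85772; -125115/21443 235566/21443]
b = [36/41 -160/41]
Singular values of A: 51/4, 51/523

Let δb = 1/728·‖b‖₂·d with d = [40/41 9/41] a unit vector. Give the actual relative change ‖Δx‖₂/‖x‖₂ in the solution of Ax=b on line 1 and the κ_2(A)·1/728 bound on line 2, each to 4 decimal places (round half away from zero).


largest singular value 51/4, smallest 51/523
κ = σ_max/σ_min = (51/4)/(51/523) = 130.7500
bound on ‖Δx‖/‖x‖: κ·ε = 130.7500·1/728 = 0.1796
solve Ax = b  →  x = [0.1476 -0.2768]
2-norm of b is 4.0000; of x, 0.3137
δb = ε·‖b‖·d = [0.0054 0.0012]; solving A·Δx = δb gives ‖Δx‖ = 0.0563
dividing the unrounded norms, ‖Δx‖/‖x‖ = 0.1796
realised/bound = 1 exactly: the bound is attained for this b and d

0.1796
0.1796


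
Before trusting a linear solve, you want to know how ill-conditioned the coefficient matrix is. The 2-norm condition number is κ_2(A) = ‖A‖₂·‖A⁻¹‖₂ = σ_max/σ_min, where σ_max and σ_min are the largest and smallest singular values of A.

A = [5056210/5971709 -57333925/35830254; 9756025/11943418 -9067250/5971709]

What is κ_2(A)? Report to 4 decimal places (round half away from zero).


290.7120

form AᵀA = [234769396025/169613832964 -330126824000/127210374723; -330126824000/127210374723 7427966430625/1526524496676] with trace 16506731825/2641045842 and determinant 9765625/21128366736
solving λ² − 16506731825/2641045842·λ + 9765625/21128366736 = 0 gives λ = 25/4, 390625/5282091684
κ_2(A) = √(λ_max/λ_min) = √((25/4) / (390625/5282091684)) = 290.7120


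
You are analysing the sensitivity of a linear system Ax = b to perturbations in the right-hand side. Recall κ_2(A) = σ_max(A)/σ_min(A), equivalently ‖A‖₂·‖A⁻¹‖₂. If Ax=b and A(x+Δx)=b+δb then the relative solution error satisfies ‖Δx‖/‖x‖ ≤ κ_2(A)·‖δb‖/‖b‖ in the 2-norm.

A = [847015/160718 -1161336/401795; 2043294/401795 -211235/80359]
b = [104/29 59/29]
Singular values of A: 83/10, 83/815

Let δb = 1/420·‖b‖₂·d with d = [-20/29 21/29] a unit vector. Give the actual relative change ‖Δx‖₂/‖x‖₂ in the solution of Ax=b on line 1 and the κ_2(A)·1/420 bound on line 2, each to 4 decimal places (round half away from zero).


σ_max = 83/10, σ_min = 83/815
condition number: (83/10) ÷ (83/815) = 81.5000
worst-case relative error ≤ 81.5000 × 1/420 = 0.1940
solve Ax = b  →  x = [-4.1956 -8.8909]
‖b‖ = 4.1231, ‖x‖ = 9.8311
re-solving with b+δb shifts x by Δx of norm 0.0964
dividing the unrounded norms, ‖Δx‖/‖x‖ = 0.0098
tightness: 0.0098 against a bound of 0.1940 (unrounded ratio ≈ 0.0505)

0.0098
0.1940


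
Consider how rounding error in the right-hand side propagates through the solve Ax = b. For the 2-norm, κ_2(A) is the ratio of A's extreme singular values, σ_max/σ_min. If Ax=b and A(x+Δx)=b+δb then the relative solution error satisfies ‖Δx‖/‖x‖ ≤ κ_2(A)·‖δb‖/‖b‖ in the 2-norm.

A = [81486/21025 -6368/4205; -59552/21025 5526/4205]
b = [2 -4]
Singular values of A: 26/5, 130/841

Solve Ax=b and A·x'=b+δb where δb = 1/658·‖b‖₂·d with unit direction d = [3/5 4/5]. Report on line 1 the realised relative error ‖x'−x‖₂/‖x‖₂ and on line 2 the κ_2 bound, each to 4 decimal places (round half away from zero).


0.0034
0.0511

σ_max = 26/5, σ_min = 130/841
κ = σ_max/σ_min = (26/5)/(130/841) = 33.6400
worst-case relative error ≤ 33.6400 × 1/658 = 0.0511
solve Ax = b  →  x = [-4.2663 -12.2391]
‖b‖₂ = 4.4721 and ‖x‖₂ = 12.9613
Δx = A⁻¹·δb where δb = 1/658·4.4721·d; ‖Δx‖ = 0.0440
dividing the unrounded norms, ‖Δx‖/‖x‖ = 0.0034
so the bound overstates the realised error by a factor of ≈ 15.0708 (computed from the unrounded values)


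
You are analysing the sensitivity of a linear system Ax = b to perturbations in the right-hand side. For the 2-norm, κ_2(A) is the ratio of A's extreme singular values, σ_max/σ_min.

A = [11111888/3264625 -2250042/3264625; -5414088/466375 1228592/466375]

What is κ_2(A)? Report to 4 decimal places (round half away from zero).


159.2500

AᵀA = [2495646639424/17052442225 -112299446304/3410488445; -112299446304/3410488445 126440265316/17052442225]; tr = 311967508/2028845, det = 236421376/253605625
solving λ² − 311967508/2028845·λ + 236421376/253605625 = 0 gives λ = 3844/25, 61504/10144225
σ_max=√(3844/25)=(62/5), σ_min=√(61504/10144225)=(248/3185) → κ = 159.2500


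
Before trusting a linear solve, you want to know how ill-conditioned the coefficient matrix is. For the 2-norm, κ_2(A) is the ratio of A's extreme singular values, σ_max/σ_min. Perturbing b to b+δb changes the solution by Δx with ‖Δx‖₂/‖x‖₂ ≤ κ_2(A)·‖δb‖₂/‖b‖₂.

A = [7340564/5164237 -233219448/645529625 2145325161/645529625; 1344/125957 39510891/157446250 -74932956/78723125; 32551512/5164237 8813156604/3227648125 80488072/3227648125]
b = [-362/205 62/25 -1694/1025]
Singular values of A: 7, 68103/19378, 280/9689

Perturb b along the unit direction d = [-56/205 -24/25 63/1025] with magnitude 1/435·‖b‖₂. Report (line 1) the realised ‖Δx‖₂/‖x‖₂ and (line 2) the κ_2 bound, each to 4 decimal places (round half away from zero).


from the listed singular values, σ₁ = 7, σ_n = 280/9689
κ_2(A) = 7 / (280/9689) = 242.2250
perturbation bound = 242.2250·1/435 = 0.5568
solve Ax = b  →  x = [26.3544 -61.2743 -18.4645]
‖b‖ = 3.4641, ‖x‖ = 69.2101
re-solving with b+δb shifts x by Δx of norm 0.2756
realised ‖Δx‖/‖x‖ = 0.0040
realised/bound (from unrounded values) ≈ 0.0072

0.0040
0.5568


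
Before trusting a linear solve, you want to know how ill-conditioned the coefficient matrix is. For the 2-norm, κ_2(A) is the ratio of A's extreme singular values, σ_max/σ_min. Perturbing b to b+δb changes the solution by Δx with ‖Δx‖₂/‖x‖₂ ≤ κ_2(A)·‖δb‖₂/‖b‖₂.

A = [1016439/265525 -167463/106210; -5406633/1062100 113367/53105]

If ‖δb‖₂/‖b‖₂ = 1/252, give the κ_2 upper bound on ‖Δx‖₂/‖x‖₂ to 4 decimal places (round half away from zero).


M = AᵀA = [1830482089929/45122256400 -38134624473/2256112820; -38134624473/2256112820 3178086525/451222564]. tr(M)=12711779541/266995600, det(M)=22667121/1067982400
char-poly roots: 4761/100 and 4761/10679824
κ = σ_max/σ_min = (69/10)/(69/3268) = 326.8000
κ_2(A)·‖δb‖/‖b‖ = 1.2968

1.2968


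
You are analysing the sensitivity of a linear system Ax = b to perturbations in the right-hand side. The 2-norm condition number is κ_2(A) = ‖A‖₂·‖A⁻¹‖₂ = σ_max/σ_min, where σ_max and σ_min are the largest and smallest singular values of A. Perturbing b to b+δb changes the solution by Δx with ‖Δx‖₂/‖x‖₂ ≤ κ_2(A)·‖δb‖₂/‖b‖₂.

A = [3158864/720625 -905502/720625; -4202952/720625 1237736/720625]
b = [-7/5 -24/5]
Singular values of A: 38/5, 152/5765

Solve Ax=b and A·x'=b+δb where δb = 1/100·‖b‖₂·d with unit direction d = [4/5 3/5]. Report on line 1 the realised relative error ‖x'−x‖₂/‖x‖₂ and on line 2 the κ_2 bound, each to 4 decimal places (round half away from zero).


0.0125
2.8825

σ_max = 38/5, σ_min = 152/5765
condition number: (38/5) ÷ (152/5765) = 288.2500
κ_2(A)·‖δb‖/‖b‖ = 2.8825
solve Ax = b  →  x = [-42.1000 -145.7526]
‖b‖₂ = 5.0000 and ‖x‖₂ = 151.7110
with δb = [0.0400 0.0300], A·Δx = δb → ‖Δx‖ = 1.8964
relative error = 0.0125
tightness: 0.0125 against a bound of 2.8825 (unrounded ratio ≈ 0.0043)


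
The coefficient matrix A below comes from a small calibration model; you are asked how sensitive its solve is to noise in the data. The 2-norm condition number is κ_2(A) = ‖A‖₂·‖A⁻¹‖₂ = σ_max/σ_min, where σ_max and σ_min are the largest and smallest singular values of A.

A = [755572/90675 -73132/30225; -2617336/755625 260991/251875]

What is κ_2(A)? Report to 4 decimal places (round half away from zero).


M = AᵀA = [2476092805456/30406640625 -240729097336/10135546875; -240729097336/10135546875 23406672241/3378515625]. tr(M)=4298804569/48650625, det(M)=78074896/1216265625
λ_max, λ_min = (4298804569/48650625 ± √18479112979657322161/2366883312890625)/2 = 2209/25, 35344/48650625
so κ_2 = √((2209/25) / (35344/48650625)) = 348.7500

348.7500


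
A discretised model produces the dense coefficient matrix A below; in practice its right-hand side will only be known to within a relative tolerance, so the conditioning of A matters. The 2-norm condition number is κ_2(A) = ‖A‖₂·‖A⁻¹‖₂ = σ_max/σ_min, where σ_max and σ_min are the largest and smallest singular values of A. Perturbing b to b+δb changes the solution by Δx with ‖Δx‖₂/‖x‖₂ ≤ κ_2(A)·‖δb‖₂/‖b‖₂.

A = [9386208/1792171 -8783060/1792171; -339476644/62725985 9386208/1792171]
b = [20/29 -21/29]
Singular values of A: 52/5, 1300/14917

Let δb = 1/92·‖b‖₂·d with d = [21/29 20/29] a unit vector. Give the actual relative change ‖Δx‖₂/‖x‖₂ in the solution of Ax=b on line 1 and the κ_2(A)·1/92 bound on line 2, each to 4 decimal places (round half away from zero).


from the listed singular values, σ₁ = 52/5, σ_n = 1300/14917
condition number: (52/5) ÷ (1300/14917) = 119.3360
bound on ‖Δx‖/‖x‖: κ·ε = 119.3360·1/92 = 1.2971
solve Ax = b  →  x = [0.0696 -0.0663]
‖b‖ = 1.0000, ‖x‖ = 0.0962
Δx = A⁻¹·δb where δb = 1/92·1.0000·d; ‖Δx‖ = 0.1247
relative error = 1.2971
tightness: 1.2971 against a bound of 1.2971; the bound is attained (ratio 1)

1.2971
1.2971


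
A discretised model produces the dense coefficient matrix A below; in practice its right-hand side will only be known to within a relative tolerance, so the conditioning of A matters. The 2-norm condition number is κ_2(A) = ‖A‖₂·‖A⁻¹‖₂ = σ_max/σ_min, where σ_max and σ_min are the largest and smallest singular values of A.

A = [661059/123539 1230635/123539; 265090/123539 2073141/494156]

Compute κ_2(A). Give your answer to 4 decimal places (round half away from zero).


139.7500

M = AᵀA = [3001607749/90307009 11253426975/180614018; 11253426975/180614018 168812506849/1444912144]. tr(M)=750305297/4999696, det(M)=5764801/4999696
eigenvalues of AᵀA: λ = (tr ± √(tr²−4·det))/2 = 2401/16, 2401/312481
so κ_2 = √((2401/16) / (2401/312481)) = 139.7500


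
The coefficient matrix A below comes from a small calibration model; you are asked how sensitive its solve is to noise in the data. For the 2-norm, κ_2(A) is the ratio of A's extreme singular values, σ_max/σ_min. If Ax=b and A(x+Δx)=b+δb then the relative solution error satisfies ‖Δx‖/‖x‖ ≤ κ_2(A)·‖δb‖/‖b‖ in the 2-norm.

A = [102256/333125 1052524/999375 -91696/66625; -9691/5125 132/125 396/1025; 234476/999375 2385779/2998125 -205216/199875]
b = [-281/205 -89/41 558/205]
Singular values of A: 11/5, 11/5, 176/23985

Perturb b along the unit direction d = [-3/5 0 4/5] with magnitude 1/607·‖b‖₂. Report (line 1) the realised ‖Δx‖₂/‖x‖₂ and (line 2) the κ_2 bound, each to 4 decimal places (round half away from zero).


from the listed singular values, σ₁ = 11/5, σ_n = 176/23985
κ_2(A) = (11/5) / (176/23985) = 299.8125
worst-case relative error ≤ 299.8125 × 1/607 = 0.4939
solve Ax = b  →  x = [197.1318 261.3273 244.9375]
‖b‖₂ = 3.7417 and ‖x‖₂ = 408.8365
with δb = [-0.0037 0.0000 0.0049], A·Δx = δb → ‖Δx‖ = 0.8400
relative error = 0.0021
so the bound overstates the realised error by a factor of ≈ 240.3855 (computed from the unrounded values)

0.0021
0.4939


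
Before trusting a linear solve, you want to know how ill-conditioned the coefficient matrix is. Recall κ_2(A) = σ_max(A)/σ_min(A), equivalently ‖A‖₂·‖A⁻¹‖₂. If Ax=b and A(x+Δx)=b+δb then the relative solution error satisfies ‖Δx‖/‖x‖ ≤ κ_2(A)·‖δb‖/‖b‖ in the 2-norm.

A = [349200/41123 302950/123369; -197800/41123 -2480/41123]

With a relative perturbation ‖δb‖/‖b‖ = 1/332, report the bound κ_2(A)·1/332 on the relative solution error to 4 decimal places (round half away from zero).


AᵀA = [557320000/5851561 123716000/5851561; 123716000/5851561 317764900/52664049]; tr = 3172900/31329, det = 4000000/31329
char-poly roots: 100 and 40000/31329
σ_max=√100=10, σ_min=√(40000/31329)=(200/177) → κ = 8.8500
worst-case relative error ≤ 8.8500 × 1/332 = 0.0267

0.0267


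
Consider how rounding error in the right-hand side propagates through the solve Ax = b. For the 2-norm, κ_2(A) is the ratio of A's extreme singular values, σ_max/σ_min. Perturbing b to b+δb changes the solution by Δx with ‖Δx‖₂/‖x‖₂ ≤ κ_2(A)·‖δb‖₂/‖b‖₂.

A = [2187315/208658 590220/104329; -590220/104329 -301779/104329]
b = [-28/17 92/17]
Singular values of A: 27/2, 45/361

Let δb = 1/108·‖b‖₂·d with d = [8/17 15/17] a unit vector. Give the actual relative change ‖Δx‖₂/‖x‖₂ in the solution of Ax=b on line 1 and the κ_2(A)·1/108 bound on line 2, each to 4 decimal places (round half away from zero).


0.0131
1.0028

from the listed singular values, σ₁ = 27/2, σ_n = 45/361
κ = σ_max/σ_min = (27/2)/(45/361) = 108.3000
κ_2(A)·‖δb‖/‖b‖ = 1.0028
solve Ax = b  →  x = [-15.3621 28.1743]
‖b‖₂ = 5.6569 and ‖x‖₂ = 32.0903
δb = ε·‖b‖·d = [0.0246 0.0462]; solving A·Δx = δb gives ‖Δx‖ = 0.4202
relative error = 0.0131
so the bound overstates the realised error by a factor of ≈ 76.5829 (computed from the unrounded values)


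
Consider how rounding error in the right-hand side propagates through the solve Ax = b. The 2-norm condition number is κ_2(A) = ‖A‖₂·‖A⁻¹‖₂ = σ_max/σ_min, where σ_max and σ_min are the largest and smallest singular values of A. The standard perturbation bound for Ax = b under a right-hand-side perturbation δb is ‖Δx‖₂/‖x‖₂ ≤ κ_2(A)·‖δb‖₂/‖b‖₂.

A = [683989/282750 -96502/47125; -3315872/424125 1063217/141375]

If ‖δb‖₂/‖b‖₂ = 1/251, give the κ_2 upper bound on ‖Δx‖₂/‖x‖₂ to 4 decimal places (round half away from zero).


AᵀA = [77104955281/1151244900 -244641271/3837483; -244641271/3837483 1942790581/31979025]; tr = 174845917/1368900, det = 163047361/34222500
λ_max, λ_min = (174845917/1368900 ± √1221415336255009/74955488400)/2 = 12769/100, 12769/342225
so κ_2 = √((12769/100) / (12769/342225)) = 58.5000
worst-case relative error ≤ 58.5000 × 1/251 = 0.2331

0.2331


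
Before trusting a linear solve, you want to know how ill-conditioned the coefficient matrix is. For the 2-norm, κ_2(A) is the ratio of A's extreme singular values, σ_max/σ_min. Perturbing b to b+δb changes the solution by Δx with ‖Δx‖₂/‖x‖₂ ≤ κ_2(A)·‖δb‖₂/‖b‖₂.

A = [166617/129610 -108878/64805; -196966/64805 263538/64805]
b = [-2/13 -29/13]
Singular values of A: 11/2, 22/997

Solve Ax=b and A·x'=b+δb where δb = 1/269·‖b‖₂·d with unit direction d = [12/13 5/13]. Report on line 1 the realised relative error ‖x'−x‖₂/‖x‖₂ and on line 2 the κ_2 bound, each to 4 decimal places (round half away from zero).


0.0083
0.9266

σ_max = 11/2, σ_min = 22/997
κ = σ_max/σ_min = (11/2)/(22/997) = 249.2500
worst-case relative error ≤ 249.2500 × 1/269 = 0.9266
solve Ax = b  →  x = [-36.0364 -27.4818]
‖b‖₂ = 2.2361 and ‖x‖₂ = 45.3196
with δb = [0.0077 0.0032], A·Δx = δb → ‖Δx‖ = 0.3767
dividing the unrounded norms, ‖Δx‖/‖x‖ = 0.0083
tightness: 0.0083 against a bound of 0.9266 (unrounded ratio ≈ 0.0090)


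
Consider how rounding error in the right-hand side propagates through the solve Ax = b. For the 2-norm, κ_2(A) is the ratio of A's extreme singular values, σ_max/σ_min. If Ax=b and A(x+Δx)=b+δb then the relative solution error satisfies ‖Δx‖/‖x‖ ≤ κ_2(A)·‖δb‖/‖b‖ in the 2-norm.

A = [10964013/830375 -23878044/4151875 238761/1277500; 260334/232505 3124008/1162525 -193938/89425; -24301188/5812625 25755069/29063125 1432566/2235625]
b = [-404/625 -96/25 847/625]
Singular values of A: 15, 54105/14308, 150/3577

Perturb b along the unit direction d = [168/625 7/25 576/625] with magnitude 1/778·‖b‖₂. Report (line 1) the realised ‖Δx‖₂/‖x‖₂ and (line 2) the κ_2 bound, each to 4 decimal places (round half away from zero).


0.1192
0.4598

largest singular value 15, smallest 150/3577
κ = σ_max/σ_min = 15/(150/3577) = 357.7000
worst-case relative error ≤ 357.7000 × 1/778 = 0.4598
solve Ax = b  →  x = [-0.3870 -0.7555 0.6347]
‖b‖₂ = 4.1231 and ‖x‖₂ = 1.0599
with δb = [0.0014 0.0015 0.0049], A·Δx = δb → ‖Δx‖ = 0.1264
realised ‖Δx‖/‖x‖ = 0.1192
realised/bound (from unrounded values) ≈ 0.2593


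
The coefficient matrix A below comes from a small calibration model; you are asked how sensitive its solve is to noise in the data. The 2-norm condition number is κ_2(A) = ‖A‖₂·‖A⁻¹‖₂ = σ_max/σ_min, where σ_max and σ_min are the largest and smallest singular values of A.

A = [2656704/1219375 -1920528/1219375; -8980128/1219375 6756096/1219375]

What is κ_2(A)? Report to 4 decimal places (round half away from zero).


195.1000

M = AᵀA = [140321240064/2379000625 -105236610048/2379000625; -105236610048/2379000625 78933217536/2379000625]. tr(M)=8770178304/95160025, det(M)=21233664/95160025
λ_max, λ_min = (8770178304/95160025 ± √76907945099963990016/9055430358000625)/2 = 2304/25, 9216/3806401
κ_2(A) = √(λ_max/λ_min) = √((2304/25) / (9216/3806401)) = 195.1000


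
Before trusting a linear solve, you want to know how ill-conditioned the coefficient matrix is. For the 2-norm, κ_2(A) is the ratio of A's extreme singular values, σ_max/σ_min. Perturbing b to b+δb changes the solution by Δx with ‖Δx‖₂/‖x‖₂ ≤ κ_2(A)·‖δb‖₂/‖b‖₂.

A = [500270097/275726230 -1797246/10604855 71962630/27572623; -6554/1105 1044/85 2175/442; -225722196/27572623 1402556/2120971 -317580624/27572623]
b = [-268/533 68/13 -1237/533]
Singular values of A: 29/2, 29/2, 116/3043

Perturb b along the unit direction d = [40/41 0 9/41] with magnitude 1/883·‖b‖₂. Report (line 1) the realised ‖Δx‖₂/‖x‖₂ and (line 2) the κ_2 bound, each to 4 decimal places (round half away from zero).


0.0065
0.4308

largest singular value 29/2, smallest 116/3043
condition number: (29/2) ÷ (116/3043) = 380.3750
bound on ‖Δx‖/‖x‖: κ·ε = 380.3750·1/883 = 0.4308
solve Ax = b  →  x = [18.4556 14.1865 -12.1014]
2-norm of b is 5.7446; of x, 26.2357
with δb = [0.0063 0.0000 0.0014], A·Δx = δb → ‖Δx‖ = 0.1707
realised ‖Δx‖/‖x‖ = 0.0065
so the bound overstates the realised error by a factor of ≈ 66.2221 (computed from the unrounded values)


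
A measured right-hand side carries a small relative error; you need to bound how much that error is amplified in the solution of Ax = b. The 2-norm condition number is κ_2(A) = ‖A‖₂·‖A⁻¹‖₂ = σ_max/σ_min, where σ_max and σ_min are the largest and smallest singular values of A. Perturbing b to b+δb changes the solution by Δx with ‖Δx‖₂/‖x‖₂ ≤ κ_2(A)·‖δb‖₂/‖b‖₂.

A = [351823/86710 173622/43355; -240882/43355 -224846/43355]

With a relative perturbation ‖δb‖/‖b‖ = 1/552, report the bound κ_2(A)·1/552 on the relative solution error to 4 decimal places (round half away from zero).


M = AᵀA = [14235039001/300744964 3388138425/75186241; 3388138425/75186241 3228012904/75186241]. tr(M)=32279537/357604, det(M)=130321/89401
char-poly roots: 361/4 and 1444/89401
κ = σ_max/σ_min = (19/2)/(38/299) = 74.7500
κ_2(A)·‖δb‖/‖b‖ = 0.1354

0.1354


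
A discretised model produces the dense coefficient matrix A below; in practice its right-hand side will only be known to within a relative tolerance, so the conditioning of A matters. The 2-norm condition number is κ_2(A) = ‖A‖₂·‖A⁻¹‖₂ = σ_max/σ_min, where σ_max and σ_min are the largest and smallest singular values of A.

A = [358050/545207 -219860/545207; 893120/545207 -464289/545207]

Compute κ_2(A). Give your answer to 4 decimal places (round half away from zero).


M = AᵀA = [5478480100/1758879721 -2919447720/1758879721; -2919447720/1758879721 1561554409/1758879721]. tr(M)=24359981/6086089, det(M)=62500/6086089
char-poly roots: 4 and 15625/6086089
σ_max=√4=2, σ_min=√(15625/6086089)=(125/2467) → κ = 39.4720

39.4720


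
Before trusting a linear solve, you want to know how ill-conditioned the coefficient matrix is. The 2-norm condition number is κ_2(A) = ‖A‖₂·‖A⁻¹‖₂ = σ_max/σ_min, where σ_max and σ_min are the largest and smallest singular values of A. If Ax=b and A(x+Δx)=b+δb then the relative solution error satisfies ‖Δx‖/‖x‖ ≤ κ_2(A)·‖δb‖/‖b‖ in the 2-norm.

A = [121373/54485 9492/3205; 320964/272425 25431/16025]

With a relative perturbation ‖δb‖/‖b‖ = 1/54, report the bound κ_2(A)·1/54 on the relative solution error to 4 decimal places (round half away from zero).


M = AᵀA = [1630806289/256800625 2174367552/256800625; 2174367552/256800625 2899187361/256800625]. tr(M)=181199746/10272025, det(M)=21609/10272025
eigenvalues of AᵀA: λ = (tr ± √(tr²−4·det))/2 = 441/25, 49/410881
so κ_2 = √((441/25) / (49/410881)) = 384.6000
worst-case relative error ≤ 384.6000 × 1/54 = 7.1222

7.1222


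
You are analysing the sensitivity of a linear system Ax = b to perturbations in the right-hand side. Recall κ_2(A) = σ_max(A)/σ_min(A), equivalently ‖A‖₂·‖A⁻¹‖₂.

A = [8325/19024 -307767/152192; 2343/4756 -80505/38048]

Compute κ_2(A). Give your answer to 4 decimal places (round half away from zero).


form AᵀA = [186849/430336 -6635115/3442688; -6635115/3442688 235930329/27541504] with trace 147465/16384 and determinant 81/16384
char-poly roots: 9 and 9/16384
so κ_2 = √(9 / (9/16384)) = 128.0000

128.0000


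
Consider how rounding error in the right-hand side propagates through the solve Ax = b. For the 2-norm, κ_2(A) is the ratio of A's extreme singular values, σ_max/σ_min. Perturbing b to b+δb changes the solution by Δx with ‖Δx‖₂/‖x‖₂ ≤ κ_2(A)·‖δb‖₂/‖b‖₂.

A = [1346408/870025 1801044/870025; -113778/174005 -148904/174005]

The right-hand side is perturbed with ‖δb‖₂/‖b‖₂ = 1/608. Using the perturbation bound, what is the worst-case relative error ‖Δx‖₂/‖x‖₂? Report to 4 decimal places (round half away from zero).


M = AᵀA = [12641717956/4478955625 16854970608/4478955625; 16854970608/4478955625 22473784144/4478955625]. tr(M)=1404620084/179158225, det(M)=153664/179158225
char-poly roots: 196/25 and 784/7166329
so κ_2 = √((196/25) / (784/7166329)) = 267.7000
bound on ‖Δx‖/‖x‖: κ·ε = 267.7000·1/608 = 0.4403

0.4403


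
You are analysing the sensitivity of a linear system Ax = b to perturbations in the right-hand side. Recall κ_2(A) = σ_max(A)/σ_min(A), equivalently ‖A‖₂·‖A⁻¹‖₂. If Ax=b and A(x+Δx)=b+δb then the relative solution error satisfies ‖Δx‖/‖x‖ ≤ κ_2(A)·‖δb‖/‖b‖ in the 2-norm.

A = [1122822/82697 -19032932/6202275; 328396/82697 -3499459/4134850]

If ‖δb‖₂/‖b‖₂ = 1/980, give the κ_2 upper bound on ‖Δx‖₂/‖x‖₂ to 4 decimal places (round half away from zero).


0.3087

form AᵀA = [1368573176500/6838793809 -307925430410/6838793809; -307925430410/6838793809 2494761474721/246196577124] with trace 30793215841/146458404 and determinant 17682025/36614601
eigenvalues of AᵀA: λ = (tr ± √(tr²−4·det))/2 = 841/4, 84100/36614601
σ_max=√(841/4)=(29/2), σ_min=√(84100/36614601)=(290/6051) → κ = 302.5500
worst-case relative error ≤ 302.5500 × 1/980 = 0.3087


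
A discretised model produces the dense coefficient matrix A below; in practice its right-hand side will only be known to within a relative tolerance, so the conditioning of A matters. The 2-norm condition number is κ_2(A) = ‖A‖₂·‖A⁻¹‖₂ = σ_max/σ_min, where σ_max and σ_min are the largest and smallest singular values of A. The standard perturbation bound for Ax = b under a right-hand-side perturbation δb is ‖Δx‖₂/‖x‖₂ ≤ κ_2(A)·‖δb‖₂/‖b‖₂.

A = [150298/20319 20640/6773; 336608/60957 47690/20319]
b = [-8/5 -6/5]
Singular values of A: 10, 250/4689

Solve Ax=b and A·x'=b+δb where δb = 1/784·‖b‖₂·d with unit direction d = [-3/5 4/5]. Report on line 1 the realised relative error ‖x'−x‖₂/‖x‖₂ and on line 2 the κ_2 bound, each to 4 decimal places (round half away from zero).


σ_max = 10, σ_min = 250/4689
κ_2(A) = 10 / (250/4689) = 187.5600
κ_2(A)·‖δb‖/‖b‖ = 0.2392
solve Ax = b  →  x = [-0.1846 -0.0769]
‖b‖ = 2.0000, ‖x‖ = 0.2000
Δx = A⁻¹·δb where δb = 1/784·2.0000·d; ‖Δx‖ = 0.0478
realised ‖Δx‖/‖x‖ = 0.2392
so the bound is sharp here: realised error equals the bound

0.2392
0.2392


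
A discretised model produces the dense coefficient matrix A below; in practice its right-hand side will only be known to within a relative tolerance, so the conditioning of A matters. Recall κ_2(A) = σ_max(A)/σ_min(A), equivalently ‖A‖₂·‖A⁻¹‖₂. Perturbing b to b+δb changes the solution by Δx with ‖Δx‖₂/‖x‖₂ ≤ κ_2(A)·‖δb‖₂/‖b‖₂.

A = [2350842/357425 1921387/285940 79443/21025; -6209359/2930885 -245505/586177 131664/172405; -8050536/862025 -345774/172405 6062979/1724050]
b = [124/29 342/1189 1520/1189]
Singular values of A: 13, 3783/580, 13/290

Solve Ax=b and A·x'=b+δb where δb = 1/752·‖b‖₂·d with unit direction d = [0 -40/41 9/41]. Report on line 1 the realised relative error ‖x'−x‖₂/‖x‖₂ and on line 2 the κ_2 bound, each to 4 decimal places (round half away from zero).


0.2098
0.3856

largest singular value 13, smallest 13/290
condition number: 13 ÷ (13/290) = 290.0000
perturbation bound = 290.0000·1/752 = 0.3856
solve Ax = b  →  x = [-0.0374 0.3971 0.4906]
‖b‖ = 4.4721, ‖x‖ = 0.6323
Δx = A⁻¹·δb where δb = 1/752·4.4721·d; ‖Δx‖ = 0.1327
realised ‖Δx‖/‖x‖ = 0.2098
tightness: 0.2098 against a bound of 0.3856 (unrounded ratio ≈ 0.5441)


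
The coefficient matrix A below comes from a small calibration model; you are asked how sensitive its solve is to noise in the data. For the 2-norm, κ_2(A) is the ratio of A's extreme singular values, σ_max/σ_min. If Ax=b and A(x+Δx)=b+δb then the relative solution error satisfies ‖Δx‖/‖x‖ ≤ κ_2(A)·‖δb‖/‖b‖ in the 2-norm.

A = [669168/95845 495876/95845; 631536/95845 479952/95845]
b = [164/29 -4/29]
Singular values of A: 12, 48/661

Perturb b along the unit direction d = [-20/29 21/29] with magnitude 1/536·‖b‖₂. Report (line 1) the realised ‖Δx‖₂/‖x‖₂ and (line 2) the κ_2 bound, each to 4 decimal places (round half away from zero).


σ_max = 12, σ_min = 48/661
κ = σ_max/σ_min = 12/(48/661) = 165.2500
worst-case relative error ≤ 165.2500 × 1/536 = 0.3083
solve Ax = b  →  x = [33.3167 -43.8667]
‖b‖₂ = 5.6569 and ‖x‖₂ = 55.0843
with δb = [-0.0073 0.0076], A·Δx = δb → ‖Δx‖ = 0.1453
realised ‖Δx‖/‖x‖ = 0.0026
so the bound overstates the realised error by a factor of ≈ 116.8515 (computed from the unrounded values)

0.0026
0.3083


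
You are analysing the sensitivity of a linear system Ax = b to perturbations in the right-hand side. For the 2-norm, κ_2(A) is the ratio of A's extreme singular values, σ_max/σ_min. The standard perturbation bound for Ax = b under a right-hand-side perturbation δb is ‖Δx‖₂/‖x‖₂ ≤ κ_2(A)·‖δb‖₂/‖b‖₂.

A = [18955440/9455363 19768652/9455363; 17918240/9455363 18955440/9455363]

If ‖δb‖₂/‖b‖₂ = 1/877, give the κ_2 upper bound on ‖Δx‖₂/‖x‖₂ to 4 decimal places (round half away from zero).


M = AᵀA = [809003603200/106306646209 849431177280/106306646209; 849431177280/106306646209 891924265744/106306646209]. tr(M)=2022506384/126405049, det(M)=409600/126405049
char-poly roots: 16 and 25600/126405049
so κ_2 = √(16 / (25600/126405049)) = 281.0750
perturbation bound = 281.0750·1/877 = 0.3205

0.3205


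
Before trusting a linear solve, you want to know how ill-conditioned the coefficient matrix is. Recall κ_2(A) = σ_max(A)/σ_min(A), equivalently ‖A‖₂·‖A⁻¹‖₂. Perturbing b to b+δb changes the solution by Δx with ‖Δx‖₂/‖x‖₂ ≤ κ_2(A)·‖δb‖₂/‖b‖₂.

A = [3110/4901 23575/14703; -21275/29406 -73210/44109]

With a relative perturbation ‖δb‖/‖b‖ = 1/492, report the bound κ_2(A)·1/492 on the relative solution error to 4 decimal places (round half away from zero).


0.1189

M = AᵀA = [952225/1028196 1710625/771147; 1710625/771147 12320725/2313441]. tr(M)=342325/54756, det(M)=625/54756
λ_max, λ_min = (342325/54756 ± √117049515625/2998219536)/2 = 25/4, 25/13689
σ_max=√(25/4)=(5/2), σ_min=√(25/13689)=(5/117) → κ = 58.5000
bound on ‖Δx‖/‖x‖: κ·ε = 58.5000·1/492 = 0.1189


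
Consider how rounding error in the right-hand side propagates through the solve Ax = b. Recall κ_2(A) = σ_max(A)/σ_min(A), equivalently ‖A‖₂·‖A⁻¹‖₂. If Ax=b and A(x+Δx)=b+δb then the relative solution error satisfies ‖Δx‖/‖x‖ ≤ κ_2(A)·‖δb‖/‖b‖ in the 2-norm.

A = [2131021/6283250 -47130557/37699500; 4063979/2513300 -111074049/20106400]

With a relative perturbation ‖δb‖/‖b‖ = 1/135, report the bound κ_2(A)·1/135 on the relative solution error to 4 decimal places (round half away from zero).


1.7436

form AᵀA = [256432560869/93942250000 -21095880131417/2254614000000; -21095880131417/2254614000000 1735923559240081/54110736000000] with trace 3013805942881/86577177600 and determinant 302934025/13852348416
solving λ² − 3013805942881/86577177600·λ + 302934025/13852348416 = 0 gives λ = 3481/100, 2175625/3463087104
so κ_2 = √((3481/100) / (2175625/3463087104)) = 235.3920
bound on ‖Δx‖/‖x‖: κ·ε = 235.3920·1/135 = 1.7436


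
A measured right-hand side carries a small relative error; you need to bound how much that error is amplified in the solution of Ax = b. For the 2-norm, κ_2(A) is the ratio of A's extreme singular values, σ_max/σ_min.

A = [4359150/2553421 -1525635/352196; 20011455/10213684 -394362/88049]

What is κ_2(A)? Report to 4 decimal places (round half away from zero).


form AᵀA = [837685316025/124042022416 -125364045060/7752626401; -125364045060/7752626401 4815904345929/124042022416] with trace 16726596633/366988232 and determinant 8303765625/11743623424
eigenvalues of AᵀA: λ = (tr ± √(tr²−4·det))/2 = 729/16, 11390625/733976464
κ_2(A) = √(λ_max/λ_min) = √((729/16) / (11390625/733976464)) = 54.1840

54.1840


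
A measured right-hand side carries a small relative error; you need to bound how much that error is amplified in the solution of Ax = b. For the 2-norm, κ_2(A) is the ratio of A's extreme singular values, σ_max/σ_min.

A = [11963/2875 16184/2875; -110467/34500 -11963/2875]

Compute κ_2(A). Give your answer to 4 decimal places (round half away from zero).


107.8125

AᵀA = [1312451329/47610000 145793081/3967500; 145793081/3967500 16201409/330625]; tr = 145818169/1904400, det = 2401/4761
solving λ² − 145818169/1904400·λ + 2401/4761 = 0 gives λ = 1225/16, 784/119025
σ_max=√(1225/16)=(35/4), σ_min=√(784/119025)=(28/345) → κ = 107.8125


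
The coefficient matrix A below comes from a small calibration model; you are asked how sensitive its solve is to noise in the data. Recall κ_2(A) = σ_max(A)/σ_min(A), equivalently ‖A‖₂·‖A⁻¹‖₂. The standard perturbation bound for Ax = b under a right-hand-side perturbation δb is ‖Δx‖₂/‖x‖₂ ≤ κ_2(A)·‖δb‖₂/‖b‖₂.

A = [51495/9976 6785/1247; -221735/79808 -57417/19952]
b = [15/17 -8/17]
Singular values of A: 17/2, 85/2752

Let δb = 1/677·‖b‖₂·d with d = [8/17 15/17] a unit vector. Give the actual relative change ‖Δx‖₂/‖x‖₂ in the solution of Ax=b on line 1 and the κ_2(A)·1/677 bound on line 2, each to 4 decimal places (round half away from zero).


0.4065
0.4065

σ_max = 17/2, σ_min = 85/2752
condition number: (17/2) ÷ (85/2752) = 275.2000
κ_2(A)·‖δb‖/‖b‖ = 0.4065
solve Ax = b  →  x = [0.0811 0.0852]
‖b‖₂ = 1.0000 and ‖x‖₂ = 0.1176
δb = ε·‖b‖·d = [0.0007 0.0013]; solving A·Δx = δb gives ‖Δx‖ = 0.0478
realised ‖Δx‖/‖x‖ = 0.4065
tightness: 0.4065 against a bound of 0.4065; the bound is attained (ratio 1)


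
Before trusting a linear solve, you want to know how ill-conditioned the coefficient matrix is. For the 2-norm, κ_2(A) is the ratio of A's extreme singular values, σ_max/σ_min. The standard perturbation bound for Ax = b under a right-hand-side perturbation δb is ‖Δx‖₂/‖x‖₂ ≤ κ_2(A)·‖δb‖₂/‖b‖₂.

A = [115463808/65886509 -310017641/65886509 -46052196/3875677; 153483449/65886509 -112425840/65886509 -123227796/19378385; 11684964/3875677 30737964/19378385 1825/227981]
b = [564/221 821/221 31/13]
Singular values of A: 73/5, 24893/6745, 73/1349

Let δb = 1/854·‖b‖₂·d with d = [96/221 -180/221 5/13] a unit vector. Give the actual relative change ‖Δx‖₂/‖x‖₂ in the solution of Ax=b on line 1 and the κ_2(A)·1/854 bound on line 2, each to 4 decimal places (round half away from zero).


σ_max = 73/5, σ_min = 73/1349
κ_2(A) = (73/5) / (73/1349) = 269.8000
perturbation bound = 269.8000·1/854 = 0.3159
solve Ax = b  →  x = [-7.2604 15.3407 -7.3604]
‖b‖ = 5.0990, ‖x‖ = 18.4994
δb = ε·‖b‖·d = [0.0026 -0.0049 0.0023]; solving A·Δx = δb gives ‖Δx‖ = 0.1103
relative error = 0.0060
tightness: 0.0060 against a bound of 0.3159 (unrounded ratio ≈ 0.0189)

0.0060
0.3159
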